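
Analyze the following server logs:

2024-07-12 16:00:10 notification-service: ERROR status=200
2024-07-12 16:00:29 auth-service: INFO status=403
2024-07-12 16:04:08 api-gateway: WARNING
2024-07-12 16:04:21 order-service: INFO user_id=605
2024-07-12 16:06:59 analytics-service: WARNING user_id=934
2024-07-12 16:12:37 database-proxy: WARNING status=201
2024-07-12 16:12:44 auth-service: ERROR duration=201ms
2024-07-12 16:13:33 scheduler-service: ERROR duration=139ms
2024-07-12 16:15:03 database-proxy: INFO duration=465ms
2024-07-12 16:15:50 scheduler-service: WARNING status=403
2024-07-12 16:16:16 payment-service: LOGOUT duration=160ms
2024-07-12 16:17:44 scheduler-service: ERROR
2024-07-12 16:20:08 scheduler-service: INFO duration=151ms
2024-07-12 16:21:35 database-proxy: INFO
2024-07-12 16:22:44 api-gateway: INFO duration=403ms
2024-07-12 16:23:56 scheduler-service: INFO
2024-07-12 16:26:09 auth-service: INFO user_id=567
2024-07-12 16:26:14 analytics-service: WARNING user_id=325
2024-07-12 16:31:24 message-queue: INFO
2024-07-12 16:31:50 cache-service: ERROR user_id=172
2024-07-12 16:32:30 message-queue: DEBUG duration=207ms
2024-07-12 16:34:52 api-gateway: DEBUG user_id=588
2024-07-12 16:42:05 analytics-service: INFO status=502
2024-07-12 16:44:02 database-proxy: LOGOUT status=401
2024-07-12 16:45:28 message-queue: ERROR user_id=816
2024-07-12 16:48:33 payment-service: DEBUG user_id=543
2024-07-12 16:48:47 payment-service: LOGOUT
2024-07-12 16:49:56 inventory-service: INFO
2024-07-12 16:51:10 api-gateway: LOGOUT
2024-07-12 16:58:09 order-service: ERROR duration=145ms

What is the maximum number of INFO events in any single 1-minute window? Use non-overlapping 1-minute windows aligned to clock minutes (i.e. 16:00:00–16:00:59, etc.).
1

To find the burst window:

1. Divide the log period into non-overlapping 1-minute windows starting at 16:00
2. Count INFO events in each window
3. Find the window with maximum count
4. Maximum events in a window: 1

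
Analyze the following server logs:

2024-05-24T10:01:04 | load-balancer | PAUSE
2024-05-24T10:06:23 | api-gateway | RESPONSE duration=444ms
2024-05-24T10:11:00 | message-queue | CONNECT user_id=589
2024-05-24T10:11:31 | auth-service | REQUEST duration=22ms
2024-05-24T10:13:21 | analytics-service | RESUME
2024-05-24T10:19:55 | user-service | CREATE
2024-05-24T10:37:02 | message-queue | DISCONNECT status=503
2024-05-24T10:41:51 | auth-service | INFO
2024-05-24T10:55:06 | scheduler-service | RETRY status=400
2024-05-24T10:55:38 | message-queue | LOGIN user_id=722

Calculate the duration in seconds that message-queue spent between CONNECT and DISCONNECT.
1562

To calculate state duration:

1. Find CONNECT event for message-queue: 2024-05-24T10:11:00
2. Find DISCONNECT event for message-queue: 2024-05-24T10:37:02
3. Calculate duration: 2024-05-24T10:37:02 - 2024-05-24T10:11:00 = 1562 seconds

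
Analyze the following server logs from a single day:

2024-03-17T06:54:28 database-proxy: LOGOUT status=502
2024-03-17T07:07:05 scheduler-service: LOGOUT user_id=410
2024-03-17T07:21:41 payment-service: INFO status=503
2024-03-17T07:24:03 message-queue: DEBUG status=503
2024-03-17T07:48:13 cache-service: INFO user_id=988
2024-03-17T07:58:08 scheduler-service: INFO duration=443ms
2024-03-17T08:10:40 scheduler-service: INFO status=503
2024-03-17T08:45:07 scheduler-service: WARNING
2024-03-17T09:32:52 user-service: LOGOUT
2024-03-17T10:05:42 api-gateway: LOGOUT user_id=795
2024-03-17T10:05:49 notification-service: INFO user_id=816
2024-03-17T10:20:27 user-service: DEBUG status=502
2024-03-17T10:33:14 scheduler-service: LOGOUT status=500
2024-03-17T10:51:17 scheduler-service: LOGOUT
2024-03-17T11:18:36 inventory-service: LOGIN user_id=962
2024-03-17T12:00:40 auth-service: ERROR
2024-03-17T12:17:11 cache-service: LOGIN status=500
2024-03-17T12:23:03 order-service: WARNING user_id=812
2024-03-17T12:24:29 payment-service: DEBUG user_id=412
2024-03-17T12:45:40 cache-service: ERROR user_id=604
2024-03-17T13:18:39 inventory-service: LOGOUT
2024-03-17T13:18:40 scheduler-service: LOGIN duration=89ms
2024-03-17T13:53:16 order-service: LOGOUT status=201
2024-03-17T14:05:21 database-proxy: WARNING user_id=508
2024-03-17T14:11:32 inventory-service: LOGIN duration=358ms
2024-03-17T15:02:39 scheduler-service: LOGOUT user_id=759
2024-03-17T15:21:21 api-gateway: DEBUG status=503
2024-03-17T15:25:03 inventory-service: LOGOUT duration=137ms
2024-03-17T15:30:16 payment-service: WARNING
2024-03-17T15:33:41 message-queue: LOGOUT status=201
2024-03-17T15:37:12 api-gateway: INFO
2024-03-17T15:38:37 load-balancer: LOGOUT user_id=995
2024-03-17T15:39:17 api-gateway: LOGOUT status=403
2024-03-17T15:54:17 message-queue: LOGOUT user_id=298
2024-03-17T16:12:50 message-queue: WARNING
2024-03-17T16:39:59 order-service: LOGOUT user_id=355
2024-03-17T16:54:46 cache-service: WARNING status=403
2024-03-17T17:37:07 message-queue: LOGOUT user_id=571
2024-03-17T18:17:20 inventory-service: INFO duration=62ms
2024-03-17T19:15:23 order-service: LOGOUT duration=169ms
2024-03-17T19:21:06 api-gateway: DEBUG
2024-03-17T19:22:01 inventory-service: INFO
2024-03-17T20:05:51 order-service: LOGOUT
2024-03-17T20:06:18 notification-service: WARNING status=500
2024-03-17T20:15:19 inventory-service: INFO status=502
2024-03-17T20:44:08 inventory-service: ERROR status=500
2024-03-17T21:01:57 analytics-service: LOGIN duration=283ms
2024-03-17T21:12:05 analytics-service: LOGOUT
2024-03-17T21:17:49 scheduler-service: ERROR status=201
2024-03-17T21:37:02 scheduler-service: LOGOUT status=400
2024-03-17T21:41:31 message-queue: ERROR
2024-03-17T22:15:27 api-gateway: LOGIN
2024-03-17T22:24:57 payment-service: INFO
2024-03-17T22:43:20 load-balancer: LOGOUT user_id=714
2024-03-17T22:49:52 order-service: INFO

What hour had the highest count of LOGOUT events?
15

To find the peak hour:

1. Group all LOGOUT events by hour
2. Count events in each hour
3. Find hour with maximum count
4. Peak hour: 15 (with 6 events)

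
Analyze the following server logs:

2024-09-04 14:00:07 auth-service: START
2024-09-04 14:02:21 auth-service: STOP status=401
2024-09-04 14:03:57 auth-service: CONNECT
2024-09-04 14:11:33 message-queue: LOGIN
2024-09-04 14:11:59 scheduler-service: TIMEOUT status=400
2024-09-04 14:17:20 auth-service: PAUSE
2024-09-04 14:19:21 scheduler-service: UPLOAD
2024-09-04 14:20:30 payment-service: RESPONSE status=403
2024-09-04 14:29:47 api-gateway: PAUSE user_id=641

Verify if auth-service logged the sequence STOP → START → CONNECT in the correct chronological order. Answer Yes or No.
No

To verify sequence order:

1. Find all events in sequence STOP → START → CONNECT for auth-service
2. Extract their timestamps
3. Check if timestamps are in ascending order
4. Result: No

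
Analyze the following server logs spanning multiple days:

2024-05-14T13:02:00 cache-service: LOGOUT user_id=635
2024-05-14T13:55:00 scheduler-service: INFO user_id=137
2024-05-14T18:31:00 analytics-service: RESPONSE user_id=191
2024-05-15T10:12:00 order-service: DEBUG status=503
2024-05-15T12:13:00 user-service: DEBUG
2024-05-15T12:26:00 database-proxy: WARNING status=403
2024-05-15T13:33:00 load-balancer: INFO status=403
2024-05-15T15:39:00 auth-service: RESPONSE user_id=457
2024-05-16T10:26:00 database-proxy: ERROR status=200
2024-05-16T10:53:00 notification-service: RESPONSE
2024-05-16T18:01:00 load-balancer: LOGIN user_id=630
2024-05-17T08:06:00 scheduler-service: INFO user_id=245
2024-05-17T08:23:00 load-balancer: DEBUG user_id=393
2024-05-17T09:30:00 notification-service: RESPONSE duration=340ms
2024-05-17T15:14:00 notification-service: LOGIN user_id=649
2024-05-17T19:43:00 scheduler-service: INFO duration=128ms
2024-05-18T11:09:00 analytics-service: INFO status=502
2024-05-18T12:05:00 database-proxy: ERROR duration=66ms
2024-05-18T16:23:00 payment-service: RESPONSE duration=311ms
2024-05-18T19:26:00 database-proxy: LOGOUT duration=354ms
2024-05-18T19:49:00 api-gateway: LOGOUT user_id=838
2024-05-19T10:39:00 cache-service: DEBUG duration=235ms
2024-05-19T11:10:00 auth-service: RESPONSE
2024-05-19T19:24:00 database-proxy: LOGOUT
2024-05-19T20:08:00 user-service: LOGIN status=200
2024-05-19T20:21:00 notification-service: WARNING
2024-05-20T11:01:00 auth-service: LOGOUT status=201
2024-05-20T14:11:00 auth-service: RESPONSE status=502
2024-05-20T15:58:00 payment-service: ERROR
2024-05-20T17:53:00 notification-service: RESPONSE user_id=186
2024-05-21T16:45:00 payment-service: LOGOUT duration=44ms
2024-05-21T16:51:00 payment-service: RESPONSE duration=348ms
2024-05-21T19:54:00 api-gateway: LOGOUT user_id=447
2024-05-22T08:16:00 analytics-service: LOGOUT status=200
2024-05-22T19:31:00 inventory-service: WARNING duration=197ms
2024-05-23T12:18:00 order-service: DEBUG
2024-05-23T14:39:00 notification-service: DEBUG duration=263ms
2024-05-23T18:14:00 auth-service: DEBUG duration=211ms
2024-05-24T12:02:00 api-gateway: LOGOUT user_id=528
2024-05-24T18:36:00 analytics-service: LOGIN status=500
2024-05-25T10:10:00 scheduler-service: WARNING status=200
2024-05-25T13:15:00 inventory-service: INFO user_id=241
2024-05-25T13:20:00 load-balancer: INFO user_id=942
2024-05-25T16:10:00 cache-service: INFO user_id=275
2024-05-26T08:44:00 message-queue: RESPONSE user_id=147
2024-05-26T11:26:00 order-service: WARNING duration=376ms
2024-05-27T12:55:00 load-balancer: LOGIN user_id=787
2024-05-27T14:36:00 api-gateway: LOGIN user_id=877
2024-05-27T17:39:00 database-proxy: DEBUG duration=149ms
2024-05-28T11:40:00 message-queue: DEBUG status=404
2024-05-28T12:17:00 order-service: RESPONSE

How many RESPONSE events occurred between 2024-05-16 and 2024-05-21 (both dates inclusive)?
7

To filter by date range:

1. Date range: 2024-05-16 through 2024-05-21, both dates inclusive
2. Filter for RESPONSE events whose date falls in this range
3. Count matching events: 7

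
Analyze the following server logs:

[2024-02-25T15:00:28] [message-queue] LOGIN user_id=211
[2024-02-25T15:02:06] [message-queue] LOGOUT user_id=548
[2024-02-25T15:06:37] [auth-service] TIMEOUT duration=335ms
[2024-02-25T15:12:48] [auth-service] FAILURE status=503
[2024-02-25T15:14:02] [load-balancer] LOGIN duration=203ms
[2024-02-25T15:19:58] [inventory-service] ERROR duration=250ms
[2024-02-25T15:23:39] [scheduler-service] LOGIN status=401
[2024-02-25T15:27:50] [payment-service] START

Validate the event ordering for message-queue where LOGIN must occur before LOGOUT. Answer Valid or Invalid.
Valid

To validate ordering:

1. Required order: LOGIN → LOGOUT
2. Rule: LOGIN must occur before LOGOUT
3. Check actual order of events for message-queue
4. Result: Valid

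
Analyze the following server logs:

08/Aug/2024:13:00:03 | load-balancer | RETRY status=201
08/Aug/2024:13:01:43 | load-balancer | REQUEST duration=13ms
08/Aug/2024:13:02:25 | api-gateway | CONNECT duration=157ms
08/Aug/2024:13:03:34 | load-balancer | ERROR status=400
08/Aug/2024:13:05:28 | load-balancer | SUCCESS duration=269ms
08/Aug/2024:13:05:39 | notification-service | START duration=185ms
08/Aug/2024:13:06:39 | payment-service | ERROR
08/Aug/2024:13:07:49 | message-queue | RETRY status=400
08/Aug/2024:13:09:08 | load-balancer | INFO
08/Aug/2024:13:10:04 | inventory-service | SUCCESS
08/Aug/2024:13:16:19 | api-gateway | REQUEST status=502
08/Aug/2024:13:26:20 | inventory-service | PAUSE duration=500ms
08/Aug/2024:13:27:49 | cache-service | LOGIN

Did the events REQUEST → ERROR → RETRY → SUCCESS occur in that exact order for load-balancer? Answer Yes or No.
No

To verify sequence order:

1. Find all events in sequence REQUEST → ERROR → RETRY → SUCCESS for load-balancer
2. Extract their timestamps
3. Check if timestamps are in ascending order
4. Result: No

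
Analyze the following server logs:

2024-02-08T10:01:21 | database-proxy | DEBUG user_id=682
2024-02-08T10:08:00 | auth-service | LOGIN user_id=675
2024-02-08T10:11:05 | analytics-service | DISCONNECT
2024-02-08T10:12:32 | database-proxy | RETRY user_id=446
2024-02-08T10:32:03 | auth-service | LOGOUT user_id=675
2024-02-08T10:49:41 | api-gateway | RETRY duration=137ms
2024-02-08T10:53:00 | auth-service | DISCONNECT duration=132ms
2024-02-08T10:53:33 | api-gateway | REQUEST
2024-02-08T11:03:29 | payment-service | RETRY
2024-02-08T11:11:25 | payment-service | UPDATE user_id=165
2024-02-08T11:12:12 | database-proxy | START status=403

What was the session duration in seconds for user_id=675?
1443

To calculate session duration:

1. Find LOGIN event for user_id=675: 2024-02-08T10:08:00
2. Find LOGOUT event for user_id=675: 2024-02-08T10:32:03
3. Session duration: 2024-02-08T10:32:03 - 2024-02-08T10:08:00 = 1443 seconds (24 minutes)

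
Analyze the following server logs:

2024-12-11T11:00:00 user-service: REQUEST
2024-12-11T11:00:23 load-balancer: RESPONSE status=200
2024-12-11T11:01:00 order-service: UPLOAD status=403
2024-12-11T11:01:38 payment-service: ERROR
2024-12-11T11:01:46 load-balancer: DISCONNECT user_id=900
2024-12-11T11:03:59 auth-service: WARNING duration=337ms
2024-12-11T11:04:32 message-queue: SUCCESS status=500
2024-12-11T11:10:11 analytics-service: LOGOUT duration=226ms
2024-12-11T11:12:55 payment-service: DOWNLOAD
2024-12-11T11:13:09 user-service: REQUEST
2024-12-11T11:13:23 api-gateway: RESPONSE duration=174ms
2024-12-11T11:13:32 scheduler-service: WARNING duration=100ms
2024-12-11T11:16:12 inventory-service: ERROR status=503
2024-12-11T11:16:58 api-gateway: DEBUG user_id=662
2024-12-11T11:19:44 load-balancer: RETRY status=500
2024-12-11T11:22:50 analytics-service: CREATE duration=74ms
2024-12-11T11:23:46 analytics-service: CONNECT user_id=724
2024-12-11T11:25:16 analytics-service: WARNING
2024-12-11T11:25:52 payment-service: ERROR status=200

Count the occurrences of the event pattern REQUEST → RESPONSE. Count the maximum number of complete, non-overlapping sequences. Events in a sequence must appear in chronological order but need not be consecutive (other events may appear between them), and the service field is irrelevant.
2

To count sequences:

1. Look for pattern: REQUEST → RESPONSE
2. Greedily scan the log in chronological order, matching each sequence element in turn (ignoring service)
3. Each time the full pattern completes, increment the count and restart matching from the next event
4. Complete non-overlapping sequences found: 2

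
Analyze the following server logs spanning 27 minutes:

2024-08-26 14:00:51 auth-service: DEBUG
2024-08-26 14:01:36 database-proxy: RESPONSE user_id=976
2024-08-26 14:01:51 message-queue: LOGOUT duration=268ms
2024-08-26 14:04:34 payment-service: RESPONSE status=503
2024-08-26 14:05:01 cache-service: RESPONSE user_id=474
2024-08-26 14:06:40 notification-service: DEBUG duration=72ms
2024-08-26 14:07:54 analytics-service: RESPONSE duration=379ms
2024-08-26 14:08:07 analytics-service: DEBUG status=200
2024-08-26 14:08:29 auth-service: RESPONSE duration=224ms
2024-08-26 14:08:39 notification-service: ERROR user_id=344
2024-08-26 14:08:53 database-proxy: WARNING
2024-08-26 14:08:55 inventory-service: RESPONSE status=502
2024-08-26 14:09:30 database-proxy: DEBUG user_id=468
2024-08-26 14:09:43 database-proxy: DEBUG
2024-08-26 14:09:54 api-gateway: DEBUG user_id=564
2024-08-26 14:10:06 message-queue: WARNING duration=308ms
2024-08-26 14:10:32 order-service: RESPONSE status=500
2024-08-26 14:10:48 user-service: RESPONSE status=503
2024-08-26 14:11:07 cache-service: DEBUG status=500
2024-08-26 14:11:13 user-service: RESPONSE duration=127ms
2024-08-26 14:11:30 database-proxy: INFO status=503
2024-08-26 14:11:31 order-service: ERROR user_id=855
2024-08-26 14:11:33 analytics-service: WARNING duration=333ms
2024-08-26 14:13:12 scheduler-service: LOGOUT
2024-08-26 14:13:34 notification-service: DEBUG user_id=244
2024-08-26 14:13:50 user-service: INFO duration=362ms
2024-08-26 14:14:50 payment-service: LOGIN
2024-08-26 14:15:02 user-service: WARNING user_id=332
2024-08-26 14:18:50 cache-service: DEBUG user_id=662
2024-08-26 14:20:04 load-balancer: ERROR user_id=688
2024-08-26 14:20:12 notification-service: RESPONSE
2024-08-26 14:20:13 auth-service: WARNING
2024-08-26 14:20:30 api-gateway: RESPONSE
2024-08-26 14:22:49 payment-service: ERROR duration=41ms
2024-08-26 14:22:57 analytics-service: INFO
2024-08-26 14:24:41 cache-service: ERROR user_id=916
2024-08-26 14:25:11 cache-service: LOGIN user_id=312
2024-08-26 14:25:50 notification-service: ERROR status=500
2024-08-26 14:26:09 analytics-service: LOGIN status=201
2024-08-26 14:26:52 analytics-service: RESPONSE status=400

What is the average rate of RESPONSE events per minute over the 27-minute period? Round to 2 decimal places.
0.44

To calculate the rate:

1. Count total RESPONSE events: 12
2. Total time period: 27 minutes
3. Rate = 12 / 27 = 0.44 events per minute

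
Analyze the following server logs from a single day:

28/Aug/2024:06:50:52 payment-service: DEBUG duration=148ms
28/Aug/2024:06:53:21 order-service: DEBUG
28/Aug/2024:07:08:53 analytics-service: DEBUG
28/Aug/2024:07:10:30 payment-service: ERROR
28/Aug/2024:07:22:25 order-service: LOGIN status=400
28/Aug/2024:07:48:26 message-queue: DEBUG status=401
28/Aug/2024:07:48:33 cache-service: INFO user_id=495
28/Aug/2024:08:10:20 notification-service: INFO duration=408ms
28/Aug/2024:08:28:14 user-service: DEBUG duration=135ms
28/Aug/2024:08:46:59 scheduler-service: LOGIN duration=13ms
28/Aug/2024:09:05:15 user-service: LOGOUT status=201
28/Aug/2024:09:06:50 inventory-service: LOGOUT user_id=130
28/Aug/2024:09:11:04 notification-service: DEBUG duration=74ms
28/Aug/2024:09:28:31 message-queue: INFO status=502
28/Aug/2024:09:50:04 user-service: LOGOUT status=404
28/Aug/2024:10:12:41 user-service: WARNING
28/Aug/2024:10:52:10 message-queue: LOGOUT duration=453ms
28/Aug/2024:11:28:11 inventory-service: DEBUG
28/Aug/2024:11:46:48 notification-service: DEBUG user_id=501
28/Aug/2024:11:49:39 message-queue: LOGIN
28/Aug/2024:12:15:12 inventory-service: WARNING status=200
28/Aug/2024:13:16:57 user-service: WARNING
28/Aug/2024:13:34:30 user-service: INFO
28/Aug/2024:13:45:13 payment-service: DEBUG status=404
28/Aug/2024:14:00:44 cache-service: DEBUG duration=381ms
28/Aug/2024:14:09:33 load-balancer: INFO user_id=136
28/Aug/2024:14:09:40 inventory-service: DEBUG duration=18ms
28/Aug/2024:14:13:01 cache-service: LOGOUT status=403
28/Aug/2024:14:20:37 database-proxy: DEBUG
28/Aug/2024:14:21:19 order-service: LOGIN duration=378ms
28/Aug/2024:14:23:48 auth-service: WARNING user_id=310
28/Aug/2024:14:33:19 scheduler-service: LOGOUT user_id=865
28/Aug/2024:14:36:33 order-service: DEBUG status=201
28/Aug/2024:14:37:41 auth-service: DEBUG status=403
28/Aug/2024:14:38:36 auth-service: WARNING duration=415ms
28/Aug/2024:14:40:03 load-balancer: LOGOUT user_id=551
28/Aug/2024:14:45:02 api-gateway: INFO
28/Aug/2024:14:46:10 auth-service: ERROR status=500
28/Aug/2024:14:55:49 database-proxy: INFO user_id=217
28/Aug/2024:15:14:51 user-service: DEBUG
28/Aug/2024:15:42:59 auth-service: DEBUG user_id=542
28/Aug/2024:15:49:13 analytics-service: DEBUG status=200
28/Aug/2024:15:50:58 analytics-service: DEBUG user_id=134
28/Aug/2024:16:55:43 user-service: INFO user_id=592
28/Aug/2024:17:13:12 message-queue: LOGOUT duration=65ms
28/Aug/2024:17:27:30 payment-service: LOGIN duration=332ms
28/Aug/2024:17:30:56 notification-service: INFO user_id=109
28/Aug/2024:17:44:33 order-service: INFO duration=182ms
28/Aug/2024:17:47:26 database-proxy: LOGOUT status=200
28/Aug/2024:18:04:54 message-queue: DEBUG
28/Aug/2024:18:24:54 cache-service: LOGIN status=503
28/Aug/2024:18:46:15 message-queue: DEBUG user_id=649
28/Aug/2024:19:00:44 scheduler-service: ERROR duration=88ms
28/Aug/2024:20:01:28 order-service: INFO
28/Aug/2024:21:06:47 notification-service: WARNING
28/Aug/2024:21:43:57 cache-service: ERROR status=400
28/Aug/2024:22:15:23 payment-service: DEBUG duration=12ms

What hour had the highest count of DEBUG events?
14

To find the peak hour:

1. Group all DEBUG events by hour
2. Count events in each hour
3. Find hour with maximum count
4. Peak hour: 14 (with 5 events)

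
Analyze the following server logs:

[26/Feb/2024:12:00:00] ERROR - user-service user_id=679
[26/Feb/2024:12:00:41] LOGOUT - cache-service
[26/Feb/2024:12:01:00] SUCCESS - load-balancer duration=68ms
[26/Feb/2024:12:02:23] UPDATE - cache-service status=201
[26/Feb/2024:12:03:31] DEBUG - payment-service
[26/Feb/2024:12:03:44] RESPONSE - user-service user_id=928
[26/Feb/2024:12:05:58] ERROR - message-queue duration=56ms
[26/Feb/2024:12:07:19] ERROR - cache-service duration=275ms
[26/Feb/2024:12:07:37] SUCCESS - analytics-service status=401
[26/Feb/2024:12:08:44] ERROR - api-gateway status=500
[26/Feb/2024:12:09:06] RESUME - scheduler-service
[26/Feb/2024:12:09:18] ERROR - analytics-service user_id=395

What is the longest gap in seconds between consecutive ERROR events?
358

To find the longest gap:

1. Extract all ERROR events in chronological order
2. Calculate time differences between consecutive events
3. Find the maximum difference
4. Longest gap: 358 seconds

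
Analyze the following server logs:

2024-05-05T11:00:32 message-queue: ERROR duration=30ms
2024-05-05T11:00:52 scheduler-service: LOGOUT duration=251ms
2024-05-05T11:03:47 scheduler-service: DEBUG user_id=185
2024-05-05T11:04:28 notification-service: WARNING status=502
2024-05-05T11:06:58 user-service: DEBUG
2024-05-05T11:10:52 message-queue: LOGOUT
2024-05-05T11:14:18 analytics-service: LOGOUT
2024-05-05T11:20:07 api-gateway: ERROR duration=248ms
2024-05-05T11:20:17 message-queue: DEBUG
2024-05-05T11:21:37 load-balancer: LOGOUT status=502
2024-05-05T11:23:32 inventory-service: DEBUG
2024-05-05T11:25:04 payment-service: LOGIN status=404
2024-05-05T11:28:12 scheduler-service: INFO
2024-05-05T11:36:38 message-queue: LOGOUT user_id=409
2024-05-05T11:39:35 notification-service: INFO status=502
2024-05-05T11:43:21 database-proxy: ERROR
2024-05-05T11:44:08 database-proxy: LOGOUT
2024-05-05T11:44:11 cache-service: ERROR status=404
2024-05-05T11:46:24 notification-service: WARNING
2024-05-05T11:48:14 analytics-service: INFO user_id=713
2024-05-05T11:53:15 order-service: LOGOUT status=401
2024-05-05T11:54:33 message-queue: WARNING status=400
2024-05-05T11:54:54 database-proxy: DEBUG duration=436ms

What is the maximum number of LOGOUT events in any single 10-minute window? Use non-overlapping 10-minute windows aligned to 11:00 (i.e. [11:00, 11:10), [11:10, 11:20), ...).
2

To find the burst window:

1. Divide the log period into non-overlapping 10-minute windows starting at 11:00
2. Count LOGOUT events in each window
3. Find the window with maximum count
4. Maximum events in a window: 2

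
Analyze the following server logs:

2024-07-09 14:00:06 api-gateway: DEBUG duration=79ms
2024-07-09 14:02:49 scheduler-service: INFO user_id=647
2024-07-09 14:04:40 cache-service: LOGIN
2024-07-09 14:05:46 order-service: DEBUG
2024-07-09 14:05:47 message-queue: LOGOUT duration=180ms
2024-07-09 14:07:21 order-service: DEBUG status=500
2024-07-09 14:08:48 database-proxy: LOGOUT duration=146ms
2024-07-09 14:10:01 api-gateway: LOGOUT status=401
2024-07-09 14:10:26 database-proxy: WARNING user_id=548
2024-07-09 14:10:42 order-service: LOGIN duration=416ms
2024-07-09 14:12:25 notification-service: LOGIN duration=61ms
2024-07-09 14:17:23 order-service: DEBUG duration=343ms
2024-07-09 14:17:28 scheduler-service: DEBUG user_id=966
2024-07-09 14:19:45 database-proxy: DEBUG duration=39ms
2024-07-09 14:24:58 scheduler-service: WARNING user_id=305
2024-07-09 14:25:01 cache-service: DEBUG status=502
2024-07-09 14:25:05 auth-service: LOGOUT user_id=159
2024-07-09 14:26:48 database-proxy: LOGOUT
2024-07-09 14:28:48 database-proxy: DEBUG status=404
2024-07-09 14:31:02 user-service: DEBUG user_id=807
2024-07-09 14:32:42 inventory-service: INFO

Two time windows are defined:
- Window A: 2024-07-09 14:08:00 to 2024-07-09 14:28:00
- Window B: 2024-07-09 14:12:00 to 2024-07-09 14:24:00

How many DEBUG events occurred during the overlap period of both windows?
3

To find overlap events:

1. Window A: 2024-07-09 14:08:00 to 2024-07-09 14:28:00
2. Window B: 2024-07-09 14:12:00 to 2024-07-09 14:24:00
3. Overlap period: 2024-07-09 14:12:00 to 2024-07-09 14:24:00
4. Count DEBUG events in overlap: 3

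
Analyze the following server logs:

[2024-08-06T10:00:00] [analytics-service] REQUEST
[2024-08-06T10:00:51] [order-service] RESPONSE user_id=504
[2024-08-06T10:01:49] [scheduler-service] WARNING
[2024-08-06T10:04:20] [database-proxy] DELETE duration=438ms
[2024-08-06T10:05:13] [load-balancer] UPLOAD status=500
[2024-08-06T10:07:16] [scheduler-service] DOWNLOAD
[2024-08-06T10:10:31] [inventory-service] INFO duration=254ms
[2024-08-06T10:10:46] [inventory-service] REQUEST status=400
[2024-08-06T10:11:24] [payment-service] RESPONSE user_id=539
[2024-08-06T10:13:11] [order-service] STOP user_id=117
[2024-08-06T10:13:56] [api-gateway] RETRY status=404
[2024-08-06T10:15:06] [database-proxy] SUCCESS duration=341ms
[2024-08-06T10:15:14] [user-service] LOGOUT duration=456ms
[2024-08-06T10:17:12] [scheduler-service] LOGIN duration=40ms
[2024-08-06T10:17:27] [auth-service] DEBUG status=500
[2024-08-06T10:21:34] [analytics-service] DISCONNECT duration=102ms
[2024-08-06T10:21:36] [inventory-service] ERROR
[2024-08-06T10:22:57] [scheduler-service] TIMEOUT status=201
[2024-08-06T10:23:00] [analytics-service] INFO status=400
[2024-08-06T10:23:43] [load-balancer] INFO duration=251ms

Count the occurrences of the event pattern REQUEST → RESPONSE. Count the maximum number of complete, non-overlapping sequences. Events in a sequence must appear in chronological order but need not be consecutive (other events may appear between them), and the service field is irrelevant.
2

To count sequences:

1. Look for pattern: REQUEST → RESPONSE
2. Greedily scan the log in chronological order, matching each sequence element in turn (ignoring service)
3. Each time the full pattern completes, increment the count and restart matching from the next event
4. Complete non-overlapping sequences found: 2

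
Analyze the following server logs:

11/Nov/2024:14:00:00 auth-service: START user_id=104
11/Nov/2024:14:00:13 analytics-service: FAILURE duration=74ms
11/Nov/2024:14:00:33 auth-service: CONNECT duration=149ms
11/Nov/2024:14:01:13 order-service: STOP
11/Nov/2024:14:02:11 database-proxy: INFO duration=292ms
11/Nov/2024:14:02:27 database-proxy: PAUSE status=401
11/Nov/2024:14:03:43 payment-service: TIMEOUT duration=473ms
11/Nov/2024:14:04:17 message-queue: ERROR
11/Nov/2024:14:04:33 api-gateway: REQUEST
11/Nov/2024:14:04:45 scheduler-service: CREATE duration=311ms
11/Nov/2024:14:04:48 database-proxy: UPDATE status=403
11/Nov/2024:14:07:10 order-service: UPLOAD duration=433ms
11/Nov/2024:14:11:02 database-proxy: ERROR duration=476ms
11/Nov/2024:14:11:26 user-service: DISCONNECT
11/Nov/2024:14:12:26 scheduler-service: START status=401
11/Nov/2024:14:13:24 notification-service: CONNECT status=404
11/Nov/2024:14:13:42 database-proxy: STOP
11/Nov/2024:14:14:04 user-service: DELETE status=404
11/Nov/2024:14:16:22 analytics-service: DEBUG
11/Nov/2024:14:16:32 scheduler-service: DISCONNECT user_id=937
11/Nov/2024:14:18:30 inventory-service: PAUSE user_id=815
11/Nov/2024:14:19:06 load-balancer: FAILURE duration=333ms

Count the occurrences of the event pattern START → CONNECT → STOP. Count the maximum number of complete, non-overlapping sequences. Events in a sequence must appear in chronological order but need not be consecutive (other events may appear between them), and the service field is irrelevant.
2

To count sequences:

1. Look for pattern: START → CONNECT → STOP
2. Greedily scan the log in chronological order, matching each sequence element in turn (ignoring service)
3. Each time the full pattern completes, increment the count and restart matching from the next event
4. Complete non-overlapping sequences found: 2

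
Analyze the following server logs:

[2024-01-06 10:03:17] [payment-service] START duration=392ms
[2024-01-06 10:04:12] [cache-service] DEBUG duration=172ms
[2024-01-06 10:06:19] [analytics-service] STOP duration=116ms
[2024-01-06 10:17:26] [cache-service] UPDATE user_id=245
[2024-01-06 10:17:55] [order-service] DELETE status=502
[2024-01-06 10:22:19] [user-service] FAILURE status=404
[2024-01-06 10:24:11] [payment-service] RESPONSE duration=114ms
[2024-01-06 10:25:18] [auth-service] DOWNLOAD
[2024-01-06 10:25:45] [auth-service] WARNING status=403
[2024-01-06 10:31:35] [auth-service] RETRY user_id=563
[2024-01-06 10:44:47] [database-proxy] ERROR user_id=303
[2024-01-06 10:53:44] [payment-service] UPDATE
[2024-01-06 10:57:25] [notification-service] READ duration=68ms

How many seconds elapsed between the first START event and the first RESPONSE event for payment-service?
1254

To find the time between events:

1. Locate the first START event for payment-service: 2024-01-06 10:03:17
2. Locate the first RESPONSE event for payment-service: 2024-01-06 10:24:11
3. Calculate the difference: 2024-01-06 10:24:11 - 2024-01-06 10:03:17 = 1254 seconds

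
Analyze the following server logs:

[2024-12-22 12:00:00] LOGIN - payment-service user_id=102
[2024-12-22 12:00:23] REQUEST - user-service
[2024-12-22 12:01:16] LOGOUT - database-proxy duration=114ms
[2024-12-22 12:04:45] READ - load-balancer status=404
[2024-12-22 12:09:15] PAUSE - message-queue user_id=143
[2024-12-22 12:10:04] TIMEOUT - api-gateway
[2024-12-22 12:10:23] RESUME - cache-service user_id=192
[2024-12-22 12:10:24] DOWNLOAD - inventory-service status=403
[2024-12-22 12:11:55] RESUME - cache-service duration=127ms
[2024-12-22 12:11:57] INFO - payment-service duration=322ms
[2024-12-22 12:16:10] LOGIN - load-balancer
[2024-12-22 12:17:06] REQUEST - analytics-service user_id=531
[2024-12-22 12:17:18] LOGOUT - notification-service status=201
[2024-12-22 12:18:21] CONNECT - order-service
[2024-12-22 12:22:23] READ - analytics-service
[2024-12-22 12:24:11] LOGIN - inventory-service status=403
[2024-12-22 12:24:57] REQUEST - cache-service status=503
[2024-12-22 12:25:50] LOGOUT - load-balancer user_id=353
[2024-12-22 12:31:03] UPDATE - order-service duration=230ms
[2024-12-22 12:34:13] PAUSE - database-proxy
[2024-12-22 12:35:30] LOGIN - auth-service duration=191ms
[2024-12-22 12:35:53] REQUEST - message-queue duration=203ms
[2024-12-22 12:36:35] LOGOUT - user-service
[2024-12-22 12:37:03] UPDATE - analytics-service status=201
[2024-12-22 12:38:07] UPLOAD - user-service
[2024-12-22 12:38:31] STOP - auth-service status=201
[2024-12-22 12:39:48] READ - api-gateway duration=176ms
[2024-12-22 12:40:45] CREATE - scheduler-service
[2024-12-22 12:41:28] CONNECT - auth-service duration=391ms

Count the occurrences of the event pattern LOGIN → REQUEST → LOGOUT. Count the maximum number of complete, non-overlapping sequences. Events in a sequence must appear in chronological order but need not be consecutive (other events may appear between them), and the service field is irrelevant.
4

To count sequences:

1. Look for pattern: LOGIN → REQUEST → LOGOUT
2. Greedily scan the log in chronological order, matching each sequence element in turn (ignoring service)
3. Each time the full pattern completes, increment the count and restart matching from the next event
4. Complete non-overlapping sequences found: 4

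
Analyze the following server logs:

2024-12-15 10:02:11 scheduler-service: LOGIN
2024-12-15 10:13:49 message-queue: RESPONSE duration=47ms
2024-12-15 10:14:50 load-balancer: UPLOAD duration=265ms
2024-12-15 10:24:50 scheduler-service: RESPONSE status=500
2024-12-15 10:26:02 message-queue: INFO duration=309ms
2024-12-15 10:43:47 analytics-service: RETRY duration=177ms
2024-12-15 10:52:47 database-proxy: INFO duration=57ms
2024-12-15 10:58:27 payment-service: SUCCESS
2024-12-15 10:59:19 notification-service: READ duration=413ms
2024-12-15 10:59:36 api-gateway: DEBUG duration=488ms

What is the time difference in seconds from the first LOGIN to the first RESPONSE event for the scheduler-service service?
1359

To find the time between events:

1. Locate the first LOGIN event for scheduler-service: 2024-12-15 10:02:11
2. Locate the first RESPONSE event for scheduler-service: 2024-12-15 10:24:50
3. Calculate the difference: 2024-12-15 10:24:50 - 2024-12-15 10:02:11 = 1359 seconds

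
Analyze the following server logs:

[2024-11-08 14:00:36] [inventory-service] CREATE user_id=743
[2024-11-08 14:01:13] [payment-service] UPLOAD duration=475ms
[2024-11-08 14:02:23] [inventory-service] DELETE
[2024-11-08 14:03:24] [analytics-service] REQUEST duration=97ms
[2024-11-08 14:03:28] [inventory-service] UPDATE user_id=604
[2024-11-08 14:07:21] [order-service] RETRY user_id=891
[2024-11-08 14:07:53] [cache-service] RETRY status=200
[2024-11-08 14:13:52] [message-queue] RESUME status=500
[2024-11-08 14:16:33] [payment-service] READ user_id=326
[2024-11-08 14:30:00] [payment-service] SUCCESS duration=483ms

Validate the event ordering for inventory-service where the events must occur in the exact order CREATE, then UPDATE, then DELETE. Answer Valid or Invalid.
Invalid

To validate ordering:

1. Required order: CREATE → UPDATE → DELETE
2. Rule: the events must occur in the exact order CREATE, then UPDATE, then DELETE
3. Check actual order of events for inventory-service
4. Result: Invalid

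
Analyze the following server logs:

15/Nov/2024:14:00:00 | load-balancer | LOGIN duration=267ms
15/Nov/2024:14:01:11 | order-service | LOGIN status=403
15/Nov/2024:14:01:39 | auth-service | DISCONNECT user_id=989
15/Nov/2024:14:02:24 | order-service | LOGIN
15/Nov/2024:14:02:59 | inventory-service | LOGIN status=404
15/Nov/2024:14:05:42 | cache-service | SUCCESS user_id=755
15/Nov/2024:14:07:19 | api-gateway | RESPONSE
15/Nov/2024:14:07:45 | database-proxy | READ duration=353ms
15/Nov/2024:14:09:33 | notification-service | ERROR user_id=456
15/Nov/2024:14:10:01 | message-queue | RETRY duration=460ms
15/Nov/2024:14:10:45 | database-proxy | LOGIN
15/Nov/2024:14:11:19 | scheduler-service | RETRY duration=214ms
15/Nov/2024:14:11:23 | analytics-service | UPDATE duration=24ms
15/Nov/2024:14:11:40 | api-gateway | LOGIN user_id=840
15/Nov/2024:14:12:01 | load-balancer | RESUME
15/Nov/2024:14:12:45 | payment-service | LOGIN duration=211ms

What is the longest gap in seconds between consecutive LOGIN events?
466

To find the longest gap:

1. Extract all LOGIN events in chronological order
2. Calculate time differences between consecutive events
3. Find the maximum difference
4. Longest gap: 466 seconds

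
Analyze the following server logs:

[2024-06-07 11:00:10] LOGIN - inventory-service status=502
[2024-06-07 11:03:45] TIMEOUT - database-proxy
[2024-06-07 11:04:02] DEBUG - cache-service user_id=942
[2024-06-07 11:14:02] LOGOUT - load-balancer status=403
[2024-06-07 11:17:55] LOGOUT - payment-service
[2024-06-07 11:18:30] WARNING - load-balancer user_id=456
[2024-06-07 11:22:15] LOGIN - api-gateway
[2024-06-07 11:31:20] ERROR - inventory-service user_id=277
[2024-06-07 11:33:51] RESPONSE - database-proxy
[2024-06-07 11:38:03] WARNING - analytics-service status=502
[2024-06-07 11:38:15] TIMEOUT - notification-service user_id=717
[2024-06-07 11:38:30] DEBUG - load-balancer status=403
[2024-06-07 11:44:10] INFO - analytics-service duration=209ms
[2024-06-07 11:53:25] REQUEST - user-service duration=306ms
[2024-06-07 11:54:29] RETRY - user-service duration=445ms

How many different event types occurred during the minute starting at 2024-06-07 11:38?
3

To count unique event types:

1. Filter events in the minute starting at 2024-06-07 11:38
2. Extract event types from matching entries
3. Count unique types: 3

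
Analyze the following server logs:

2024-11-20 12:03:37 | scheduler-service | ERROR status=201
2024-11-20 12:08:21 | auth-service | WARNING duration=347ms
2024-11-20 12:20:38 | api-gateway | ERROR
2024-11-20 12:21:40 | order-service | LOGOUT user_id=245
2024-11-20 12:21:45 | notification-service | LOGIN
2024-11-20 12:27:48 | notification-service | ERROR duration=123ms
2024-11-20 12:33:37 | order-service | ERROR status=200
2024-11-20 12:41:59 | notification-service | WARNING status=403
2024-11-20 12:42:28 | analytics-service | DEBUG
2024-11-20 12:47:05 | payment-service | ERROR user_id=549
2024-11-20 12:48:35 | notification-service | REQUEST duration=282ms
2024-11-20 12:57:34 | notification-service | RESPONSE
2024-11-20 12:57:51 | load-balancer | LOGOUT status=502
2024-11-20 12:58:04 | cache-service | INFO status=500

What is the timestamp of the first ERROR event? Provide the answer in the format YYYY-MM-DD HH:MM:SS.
2024-11-20 12:03:37

To find the first event:

1. Filter for all ERROR events
2. Sort by timestamp
3. Select the first one
4. Timestamp: 2024-11-20 12:03:37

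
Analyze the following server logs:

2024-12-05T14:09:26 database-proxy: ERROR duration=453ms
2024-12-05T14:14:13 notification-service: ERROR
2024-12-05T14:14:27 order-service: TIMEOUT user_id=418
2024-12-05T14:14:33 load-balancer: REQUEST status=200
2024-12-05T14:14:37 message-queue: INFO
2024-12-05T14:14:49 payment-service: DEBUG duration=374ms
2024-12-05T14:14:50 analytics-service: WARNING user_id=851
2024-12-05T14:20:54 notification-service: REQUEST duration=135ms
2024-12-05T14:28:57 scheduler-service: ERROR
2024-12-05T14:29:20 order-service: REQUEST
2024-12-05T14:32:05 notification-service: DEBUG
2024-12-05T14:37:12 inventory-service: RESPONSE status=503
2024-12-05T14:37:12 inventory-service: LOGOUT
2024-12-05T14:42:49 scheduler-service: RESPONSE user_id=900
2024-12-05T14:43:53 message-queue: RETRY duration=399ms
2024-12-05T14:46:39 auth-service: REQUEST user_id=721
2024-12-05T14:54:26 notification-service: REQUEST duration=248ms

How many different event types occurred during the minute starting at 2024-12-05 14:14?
6

To count unique event types:

1. Filter events in the minute starting at 2024-12-05 14:14
2. Extract event types from matching entries
3. Count unique types: 6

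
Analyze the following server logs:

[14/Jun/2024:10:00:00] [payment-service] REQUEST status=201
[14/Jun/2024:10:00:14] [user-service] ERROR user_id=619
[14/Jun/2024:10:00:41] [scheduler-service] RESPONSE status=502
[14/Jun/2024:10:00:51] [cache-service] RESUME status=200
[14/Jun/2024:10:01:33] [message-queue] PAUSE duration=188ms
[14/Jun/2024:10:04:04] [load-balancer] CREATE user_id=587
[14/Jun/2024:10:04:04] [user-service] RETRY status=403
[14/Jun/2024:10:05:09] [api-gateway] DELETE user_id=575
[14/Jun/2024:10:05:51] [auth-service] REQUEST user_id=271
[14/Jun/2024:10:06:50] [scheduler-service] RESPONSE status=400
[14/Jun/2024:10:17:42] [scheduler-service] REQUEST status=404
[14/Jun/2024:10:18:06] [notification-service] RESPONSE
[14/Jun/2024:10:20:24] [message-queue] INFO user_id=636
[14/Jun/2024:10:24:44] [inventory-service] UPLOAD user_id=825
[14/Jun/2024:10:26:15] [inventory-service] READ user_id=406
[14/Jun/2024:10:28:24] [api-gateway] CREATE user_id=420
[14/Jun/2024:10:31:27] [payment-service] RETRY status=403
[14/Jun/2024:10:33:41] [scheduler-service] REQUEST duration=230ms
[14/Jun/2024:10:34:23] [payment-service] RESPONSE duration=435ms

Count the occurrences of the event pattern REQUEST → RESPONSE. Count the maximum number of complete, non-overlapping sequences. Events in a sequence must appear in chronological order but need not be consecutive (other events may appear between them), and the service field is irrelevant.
4

To count sequences:

1. Look for pattern: REQUEST → RESPONSE
2. Greedily scan the log in chronological order, matching each sequence element in turn (ignoring service)
3. Each time the full pattern completes, increment the count and restart matching from the next event
4. Complete non-overlapping sequences found: 4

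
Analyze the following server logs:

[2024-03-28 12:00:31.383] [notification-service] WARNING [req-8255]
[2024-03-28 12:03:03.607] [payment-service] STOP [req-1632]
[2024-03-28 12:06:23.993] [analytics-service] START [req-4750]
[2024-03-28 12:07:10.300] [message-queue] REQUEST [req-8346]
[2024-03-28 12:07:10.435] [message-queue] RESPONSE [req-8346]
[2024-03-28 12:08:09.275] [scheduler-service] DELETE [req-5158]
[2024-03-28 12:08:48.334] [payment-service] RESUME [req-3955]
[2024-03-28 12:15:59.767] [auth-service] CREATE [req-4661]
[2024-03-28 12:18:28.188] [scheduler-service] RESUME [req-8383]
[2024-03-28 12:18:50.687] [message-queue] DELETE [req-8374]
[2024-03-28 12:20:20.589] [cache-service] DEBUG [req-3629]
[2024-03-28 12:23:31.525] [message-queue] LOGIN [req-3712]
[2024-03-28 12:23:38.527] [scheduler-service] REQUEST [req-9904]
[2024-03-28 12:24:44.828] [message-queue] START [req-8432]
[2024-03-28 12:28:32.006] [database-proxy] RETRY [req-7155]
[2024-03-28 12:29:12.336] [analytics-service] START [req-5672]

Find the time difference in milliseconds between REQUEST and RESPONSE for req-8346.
135

To calculate latency:

1. Find REQUEST with id req-8346: 2024-03-28 12:07:10.300
2. Find RESPONSE with id req-8346: 2024-03-28 12:07:10.435
3. Latency: 2024-03-28 12:07:10.435 - 2024-03-28 12:07:10.300 = 135ms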